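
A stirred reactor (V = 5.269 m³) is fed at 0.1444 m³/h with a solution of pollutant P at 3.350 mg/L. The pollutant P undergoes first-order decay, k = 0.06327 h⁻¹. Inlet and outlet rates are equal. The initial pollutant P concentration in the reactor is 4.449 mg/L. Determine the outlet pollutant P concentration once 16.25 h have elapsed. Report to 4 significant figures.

1.800 mg/L

V dC/dt = Q(C_in − C) − k V C.
dC/dt = (Q/V) C_in − (Q/V + k) C; effective rate a = Q/V + k = 0.0274056 + 0.06327 = 0.0906756 h⁻¹.
C_ss = Q C_in/(Q + kV) = 1.01250 mg/L; C(t) = C_ss + (C₀ − C_ss) e^(−a t).
C(16.25) = 1.01250 + (3.43650)·e^(−0.0906756·16.25) = 1.01250 + (3.43650)·0.229127 = 1.79989 mg/L.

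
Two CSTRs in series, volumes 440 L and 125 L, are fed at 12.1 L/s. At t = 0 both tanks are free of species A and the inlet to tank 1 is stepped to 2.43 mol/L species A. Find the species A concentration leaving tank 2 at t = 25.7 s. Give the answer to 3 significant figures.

Each tank obeys Vᵢ dCᵢ/dt = Q(Cᵢ₋₁ − Cᵢ), so τᵢ = Vᵢ/Q.
τ₁ = 440/12.1 = 36.364 s; τ₂ = 125/12.1 = 10.331 s.
Tank 1: C₁ = C_in(1 − e^(−t/τ₁)). Tank 2 (τ₁ ≠ τ₂): C₂ = C_in[1 − (τ₁ e^(−t/τ₁) − τ₂ e^(−t/τ₂))/(τ₁ − τ₂)].
At t = 25.7: e^(−t/τ₁) = 0.49324, e^(−t/τ₂) = 0.083096.
C₂ = 2.43·[1 − (36.364·0.49324 − 10.331·0.083096)/(26.033)] = 2.43·0.34400 = 0.83591 mol/L.

0.836 mol/L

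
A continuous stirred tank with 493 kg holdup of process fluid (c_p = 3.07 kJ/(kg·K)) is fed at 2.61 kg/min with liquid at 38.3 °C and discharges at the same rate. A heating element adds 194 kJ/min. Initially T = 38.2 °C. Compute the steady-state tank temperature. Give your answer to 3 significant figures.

Unsteady energy balance on the tank contents: M c_p dT/dt = ṁ c_p (T_in − T) + 194.
At steady state dT/dt = 0 ⇒ T_ss = T_in + Q̇/(ṁ c_p) = 38.3 + 194/(2.61·3.07) = 62.512 °C.

62.5 °C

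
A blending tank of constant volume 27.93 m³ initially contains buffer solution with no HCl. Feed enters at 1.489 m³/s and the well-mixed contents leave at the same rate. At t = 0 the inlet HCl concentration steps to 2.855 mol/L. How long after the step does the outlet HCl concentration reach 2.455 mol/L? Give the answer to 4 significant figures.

36.87 s

Species balance: V dC/dt = Q(C_in − C) ⇒ τ = V/Q = 18.7576 s.
C(t) = C_in + (C₀ − C_in) e^(−t/τ). Set C = 2.455 and solve for t:
e^(−t/τ) = (C − C_in)/(C₀ − C_in) = (2.455 − 2.855)/(0 − 2.855) = 0.140105
t = −τ ln(…) = 18.7576 × 1.96536 = 36.8654 s.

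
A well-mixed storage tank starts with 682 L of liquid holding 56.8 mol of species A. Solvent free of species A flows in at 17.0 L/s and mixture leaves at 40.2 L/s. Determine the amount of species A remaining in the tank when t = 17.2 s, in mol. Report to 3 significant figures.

12.4 mol

Let m(t) be the amount of species A. Volume: V(t) = V₀ + (Q_in − Q_out) t = 682 − 23.200 t; V(17.2) = 282.96 L.
Species balance (pure solvent in): dm/dt = −Q_out · m/V(t).
dm/m = −Q_out dt/(V₀ − 23.200 t); integrating gives ln(m/m₀) = −(Q_out/(Q_in−Q_out)) ln(V/V₀).
m = m₀ (V₀/V)^(Q_out/(Q_in−Q_out)) = 56.8 × (682/282.96)^(-1.7328) = 12.369 mol.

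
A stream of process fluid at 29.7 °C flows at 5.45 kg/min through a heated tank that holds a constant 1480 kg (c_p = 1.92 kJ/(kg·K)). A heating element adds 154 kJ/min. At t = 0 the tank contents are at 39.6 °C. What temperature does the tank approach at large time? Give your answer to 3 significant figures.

44.4 °C

M c_p dT/dt = ṁ c_p (T_in − T) + Q̇.
At steady state dT/dt = 0 ⇒ T_ss = T_in + Q̇/(ṁ c_p) = 29.7 + 154/(5.45·1.92) = 44.417 °C.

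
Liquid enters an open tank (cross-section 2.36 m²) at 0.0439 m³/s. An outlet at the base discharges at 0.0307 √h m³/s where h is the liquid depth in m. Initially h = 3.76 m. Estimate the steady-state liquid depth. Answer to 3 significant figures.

2.04 m

Level balance: A dh/dt = 0.0439 − 0.0307 √h. Setting dh/dt = 0:
Q_in = 0.0307 √h_ss ⇒ √h_ss = 0.0439/0.0307 = 1.4300.
h_ss = 1.4300² = 2.0448 m. (Since h₀ = 3.76 m > h_ss, the level will fall toward this value.)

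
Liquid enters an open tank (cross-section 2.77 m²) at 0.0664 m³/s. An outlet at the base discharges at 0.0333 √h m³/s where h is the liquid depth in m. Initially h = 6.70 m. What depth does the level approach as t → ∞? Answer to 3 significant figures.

Mass balance (ρ constant): A dh/dt = Q_in − 0.0333 √h. At steady state dh/dt = 0:
Q_in = 0.0333 √h_ss ⇒ √h_ss = 0.0664/0.0333 = 1.9940.
h_ss = 1.9940² = 3.9760 m. (Since h₀ = 6.70 m > h_ss, the level will fall toward this value.)

3.98 m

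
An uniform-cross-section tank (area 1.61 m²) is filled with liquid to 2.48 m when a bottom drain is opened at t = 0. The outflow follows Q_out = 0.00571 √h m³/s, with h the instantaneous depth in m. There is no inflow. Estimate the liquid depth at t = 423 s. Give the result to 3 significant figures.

Mass balance (ρ constant): A dh/dt = −0.00571 √h.
∫ h^(−1/2) dh = −(0.00571/A) ∫ dt, giving 2√h = 2√h₀ − (0.00571/A) t.
√h = √2.48 − 0.00571·423/(2·1.61) = 1.5748 − 0.75010 = 0.82470.
h = 0.82470² = 0.68013 m.

0.680 m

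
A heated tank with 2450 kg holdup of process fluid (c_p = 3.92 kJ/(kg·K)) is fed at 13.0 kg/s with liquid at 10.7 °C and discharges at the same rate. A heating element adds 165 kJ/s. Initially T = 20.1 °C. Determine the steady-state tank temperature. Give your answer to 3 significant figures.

M c_p dT/dt = ṁ c_p (T_in − T) + Q̇.
At steady state dT/dt = 0 ⇒ T_ss = T_in + Q̇/(ṁ c_p) = 10.7 + 165/(13.0·3.92) = 13.938 °C.

13.9 °C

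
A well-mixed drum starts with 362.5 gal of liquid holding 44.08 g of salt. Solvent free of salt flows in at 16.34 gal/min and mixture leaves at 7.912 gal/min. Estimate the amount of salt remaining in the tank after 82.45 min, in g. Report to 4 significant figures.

Let m(t) be the amount of salt. Volume: V(t) = V₀ + (Q_in − Q_out) t = 362.5 + 8.42800 t; V(82.45) = 1057.39 gal.
Species balance (pure solvent in): dm/dt = −Q_out · m/V(t).
Separate: dm/m = −Q_out dt/V(t) ⇒ ln(m/m₀) = −(Q_out/(Q_in−Q_out)) ln(V/V₀).
m = m₀ (V₀/V)^(Q_out/(Q_in−Q_out)) = 44.08 × (362.5/1057.39)^(0.938776) = 16.1354 g.

16.14 g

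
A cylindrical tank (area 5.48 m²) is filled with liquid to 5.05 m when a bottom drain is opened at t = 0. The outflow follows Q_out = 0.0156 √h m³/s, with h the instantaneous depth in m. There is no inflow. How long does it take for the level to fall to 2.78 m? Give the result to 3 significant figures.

A dh/dt = −Q_out = −0.0156 √h.
∫ h^(−1/2) dh = −(0.0156/A) ∫ dt, giving 2√h = 2√h₀ − (0.0156/A) t.
t = 2A(√h₀ − √h)/0.0156 = 2·5.48·(√5.05 − √2.78)/0.0156
  = 10.960 × (2.2472 − 1.6673) / 0.0156 = 407.41 s.

407 s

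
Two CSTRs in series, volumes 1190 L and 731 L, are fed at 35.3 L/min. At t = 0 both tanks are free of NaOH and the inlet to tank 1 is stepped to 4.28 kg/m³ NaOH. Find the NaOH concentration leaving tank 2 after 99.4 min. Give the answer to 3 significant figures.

Species balance on tank i: dCᵢ/dt = (Cᵢ₋₁ − Cᵢ)/τᵢ with τᵢ = Vᵢ/Q.
τ₁ = 1190/35.3 = 33.711 min; τ₂ = 731/35.3 = 20.708 min.
Solving the cascade with C₁(0)=C₂(0)=0 gives C₂(t) = C_in[1 − (τ₁ e^(−t/τ₁) − τ₂ e^(−t/τ₂))/(τ₁ − τ₂)].
At t = 99.4: e^(−t/τ₁) = 0.052414, e^(−t/τ₂) = 0.0082295.
C₂ = 4.28·[1 − (33.711·0.052414 − 20.708·0.0082295)/(13.003)] = 4.28·0.87722 = 3.7545 kg/m³.

3.75 kg/m³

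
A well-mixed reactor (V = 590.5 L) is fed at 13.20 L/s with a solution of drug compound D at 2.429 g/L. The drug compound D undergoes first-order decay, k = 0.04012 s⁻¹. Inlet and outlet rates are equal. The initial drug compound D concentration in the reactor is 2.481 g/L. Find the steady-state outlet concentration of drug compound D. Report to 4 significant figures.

V dC/dt = Q(C_in − C) − k V C.
At steady state: 0 = Q C_in − (Q + kV) C_ss, so C_ss = Q C_in/(Q + kV).
C_ss = 13.20·2.429/(13.20 + 0.04012·590.5) = 32.0628/36.8909 = 0.869126 g/L.

0.8691 g/L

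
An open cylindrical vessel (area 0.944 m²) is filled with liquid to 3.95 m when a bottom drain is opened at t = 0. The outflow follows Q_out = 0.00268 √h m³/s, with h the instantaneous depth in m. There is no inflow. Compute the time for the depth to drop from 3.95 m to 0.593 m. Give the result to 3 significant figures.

858 s

A dh/dt = −Q_out = −0.00268 √h.
Separate and integrate: 2(√h − √h₀) = −(0.00268/A) t.
t = 2A(√h₀ − √h)/0.00268 = 2·0.944·(√3.95 − √0.593)/0.00268
  = 1.8880 × (1.9875 − 0.77006) / 0.00268 = 857.63 s.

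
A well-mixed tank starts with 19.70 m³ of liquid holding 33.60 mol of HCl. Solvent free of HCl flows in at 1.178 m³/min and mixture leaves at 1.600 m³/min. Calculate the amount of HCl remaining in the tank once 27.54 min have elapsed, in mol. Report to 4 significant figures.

Total volume: dV/dt = Q_in − Q_out = -0.422000 m³/min, so V(t) = 19.70 − 0.422000 t and V(27.54) = 8.07812 m³.
Solute balance: dm/dt = 0 − Q_out C = −Q_out m/V(t).
Separate: dm/m = −Q_out dt/V(t) ⇒ ln(m/m₀) = −(Q_out/(Q_in−Q_out)) ln(V/V₀).
m = m₀ (V₀/V)^(Q_out/(Q_in−Q_out)) = 33.60 × (19.70/8.07812)^(-3.79147) = 1.14406 mol.

1.144 mol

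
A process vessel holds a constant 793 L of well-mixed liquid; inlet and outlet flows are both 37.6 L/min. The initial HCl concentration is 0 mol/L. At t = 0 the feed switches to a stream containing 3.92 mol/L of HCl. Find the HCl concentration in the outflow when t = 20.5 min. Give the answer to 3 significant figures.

Mass balance on the solute (V constant): V dC/dt = Q(C_in − C).
Time constant τ = V/Q = 793/37.6 = 21.090 min.
Integrating: C(t) = C_in + (C₀ − C_in) e^(−t/τ).
C(20.5) = 3.92 + (0 − 3.92)·e^(−20.5/21.090) = 3.92 + (-3.9200)·0.37832 = 2.4370 mol/L.

2.44 mol/L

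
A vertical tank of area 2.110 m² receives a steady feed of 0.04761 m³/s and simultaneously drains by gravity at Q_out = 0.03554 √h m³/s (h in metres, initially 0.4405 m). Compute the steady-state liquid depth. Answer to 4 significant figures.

Volume balance on the tank: A dh/dt = Q_in − 0.03554 √h. At steady state dh/dt = 0:
Q_in = 0.03554 √h_ss ⇒ √h_ss = 0.04761/0.03554 = 1.33962.
h_ss = 1.33962² = 1.79457 m. (Since h₀ = 0.4405 m < h_ss, the level will rise toward this value.)

1.795 m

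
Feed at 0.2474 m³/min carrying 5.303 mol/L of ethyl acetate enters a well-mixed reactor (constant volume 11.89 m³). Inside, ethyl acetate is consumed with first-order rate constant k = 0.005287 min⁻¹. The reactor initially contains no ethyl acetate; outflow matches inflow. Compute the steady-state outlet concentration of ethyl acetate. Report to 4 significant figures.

Species balance: V dC/dt = Q C_in − Q C − k V C.
At steady state: 0 = Q C_in − (Q + kV) C_ss, so C_ss = Q C_in/(Q + kV).
C_ss = 0.2474·5.303/(0.2474 + 0.005287·11.89) = 1.31196/0.310262 = 4.22856 mol/L.

4.229 mol/L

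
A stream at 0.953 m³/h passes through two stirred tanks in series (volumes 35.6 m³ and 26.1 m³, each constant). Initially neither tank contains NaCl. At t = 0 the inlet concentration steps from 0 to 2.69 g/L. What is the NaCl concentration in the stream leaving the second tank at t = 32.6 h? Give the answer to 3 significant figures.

Each tank obeys Vᵢ dCᵢ/dt = Q(Cᵢ₋₁ − Cᵢ), so τᵢ = Vᵢ/Q.
τ₁ = 35.6/0.953 = 37.356 h; τ₂ = 26.1/0.953 = 27.387 h.
Tank 1: C₁ = C_in(1 − e^(−t/τ₁)). Tank 2 (τ₁ ≠ τ₂): C₂ = C_in[1 − (τ₁ e^(−t/τ₁) − τ₂ e^(−t/τ₂))/(τ₁ − τ₂)].
At t = 32.6: e^(−t/τ₁) = 0.41783, e^(−t/τ₂) = 0.30412.
C₂ = 2.69·[1 − (37.356·0.41783 − 27.387·0.30412)/(9.9685)] = 2.69·0.26978 = 0.72571 g/L.

0.726 g/L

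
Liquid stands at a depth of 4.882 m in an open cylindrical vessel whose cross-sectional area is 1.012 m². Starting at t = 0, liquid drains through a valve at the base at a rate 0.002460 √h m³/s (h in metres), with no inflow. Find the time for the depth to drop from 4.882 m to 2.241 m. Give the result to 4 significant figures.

With no inflow, A dh/dt = −0.002460 √h.
This is separable: 2 d(√h)/dt = −0.002460/A, so √h = √h₀ − (0.002460/(2A)) t.
t = 2A(√h₀ − √h)/0.002460 = 2·1.012·(√4.882 − √2.241)/0.002460
  = 2.02400 × (2.20952 − 1.49700) / 0.002460 = 586.242 s.

586.2 s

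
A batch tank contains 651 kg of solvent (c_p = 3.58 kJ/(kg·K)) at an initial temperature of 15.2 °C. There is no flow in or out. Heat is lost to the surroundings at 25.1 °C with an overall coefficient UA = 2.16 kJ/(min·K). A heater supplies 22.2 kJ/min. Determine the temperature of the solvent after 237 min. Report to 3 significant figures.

19.2 °C

First-law balance (no shaft work): M c_p dT/dt = −UA(T − T_amb) + Q̇.
dT/dt = (T_ss − T)/τ with T_ss = T_amb + Q̇/UA = 25.1 + 22.2/2.16 = 35.378 °C, τ = M c_p/UA = 651·3.58/2.16 = 1079.0 min.
Solution: T(t) = T_ss + (T₀ − T_ss) e^(−t/τ).
T(237) = 35.378 + (-20.178)·0.80280 = 19.179 °C.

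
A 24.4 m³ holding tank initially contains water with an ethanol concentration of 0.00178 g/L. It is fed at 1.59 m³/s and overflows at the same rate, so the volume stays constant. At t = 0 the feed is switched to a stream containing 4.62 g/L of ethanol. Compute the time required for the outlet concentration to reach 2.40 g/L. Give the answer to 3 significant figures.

Unsteady species balance (constant V, well mixed): V dC/dt = Q(C_in − C), so τ = V/Q = 15.346 s.
C(t) = C_in + (C₀ − C_in) e^(−t/τ). Set C = 2.40 and solve for t:
e^(−t/τ) = (C − C_in)/(C₀ − C_in) = (2.40 − 4.62)/(0.00178 − 4.62) = 0.48070
t = −τ ln(…) = 15.346 × 0.73250 = 11.241 s.

11.2 s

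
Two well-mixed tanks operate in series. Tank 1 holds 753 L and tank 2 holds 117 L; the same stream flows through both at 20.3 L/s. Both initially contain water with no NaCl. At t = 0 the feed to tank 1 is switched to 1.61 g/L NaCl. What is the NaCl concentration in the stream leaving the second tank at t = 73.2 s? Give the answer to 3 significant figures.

Each tank obeys Vᵢ dCᵢ/dt = Q(Cᵢ₋₁ − Cᵢ), so τᵢ = Vᵢ/Q.
τ₁ = 753/20.3 = 37.094 s; τ₂ = 117/20.3 = 5.7635 s.
Tank 1: C₁ = C_in(1 − e^(−t/τ₁)). Tank 2 (τ₁ ≠ τ₂): C₂ = C_in[1 − (τ₁ e^(−t/τ₁) − τ₂ e^(−t/τ₂))/(τ₁ − τ₂)].
At t = 73.2: e^(−t/τ₁) = 0.13899, e^(−t/τ₂) = 3.0496e-06.
C₂ = 1.61·[1 − (37.094·0.13899 − 5.7635·3.0496e-06)/(31.330)] = 1.61·0.83545 = 1.3451 g/L.

1.35 g/L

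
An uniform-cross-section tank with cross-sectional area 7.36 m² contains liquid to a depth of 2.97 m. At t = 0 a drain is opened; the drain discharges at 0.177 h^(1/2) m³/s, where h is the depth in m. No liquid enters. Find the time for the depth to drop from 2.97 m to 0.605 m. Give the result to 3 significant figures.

78.6 s

With no inflow, A dh/dt = −0.177 √h.
This is separable: 2 d(√h)/dt = −0.177/A, so √h = √h₀ − (0.177/(2A)) t.
t = 2A(√h₀ − √h)/0.177 = 2·7.36·(√2.97 − √0.605)/0.177
  = 14.720 × (1.7234 − 0.77782) / 0.177 = 78.636 s.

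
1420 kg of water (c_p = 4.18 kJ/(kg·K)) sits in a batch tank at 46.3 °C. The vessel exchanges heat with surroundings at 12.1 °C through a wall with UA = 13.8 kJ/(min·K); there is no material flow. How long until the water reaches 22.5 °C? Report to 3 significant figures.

512 min

M c_p dT/dt = −UA(T − T_amb).
τ = M c_p/UA = 430.12 min; T_ss = T_amb = 12.100 °C.
T(t) = T_ss + (T₀ − T_ss)e^(−t/τ); set T = 22.5:
t = −τ ln[(T − T_ss)/(T₀ − T_ss)] = −430.12 · ln(0.30409) = 512.02 min.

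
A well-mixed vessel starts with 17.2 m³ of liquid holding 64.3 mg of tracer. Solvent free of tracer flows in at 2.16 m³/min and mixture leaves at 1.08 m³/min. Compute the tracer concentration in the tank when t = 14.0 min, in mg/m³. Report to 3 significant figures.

Total volume: dV/dt = Q_in − Q_out = 1.0800 m³/min, so V(t) = 17.2 + 1.0800 t and V(14.0) = 32.320 m³.
Solute balance: dm/dt = 0 − Q_out C = −Q_out m/V(t).
dm/m = −Q_out dt/(V₀ + 1.0800 t); integrating gives ln(m/m₀) = −(Q_out/(Q_in−Q_out)) ln(V/V₀).
m = m₀ (V₀/V)^(Q_out/(Q_in−Q_out)) = 64.3 × (17.2/32.320)^(1.0000) = 34.219 mg.
C = m/V = 34.219/32.320 = 1.0588 mg/m³.

1.06 mg/m³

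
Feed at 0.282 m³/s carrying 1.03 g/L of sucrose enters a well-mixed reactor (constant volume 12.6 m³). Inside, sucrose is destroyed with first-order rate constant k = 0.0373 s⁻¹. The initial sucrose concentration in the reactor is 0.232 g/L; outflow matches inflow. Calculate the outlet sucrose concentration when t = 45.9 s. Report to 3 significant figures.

Accumulation = in − out − consumed: V dC/dt = Q C_in − Q C − k V C.
dC/dt = (Q/V) C_in − (Q/V + k) C; effective rate a = Q/V + k = 0.022381 + 0.0373 = 0.059681 s⁻¹.
C_ss = Q C_in/(Q + kV) = 0.38626 g/L; C(t) = C_ss + (C₀ − C_ss) e^(−a t).
C(45.9) = 0.38626 + (-0.15426)·e^(−0.059681·45.9) = 0.38626 + (-0.15426)·0.064612 = 0.37629 g/L.

0.376 g/L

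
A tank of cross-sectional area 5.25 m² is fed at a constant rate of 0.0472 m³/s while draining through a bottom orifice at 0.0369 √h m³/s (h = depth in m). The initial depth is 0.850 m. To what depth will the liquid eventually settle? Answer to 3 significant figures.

1.64 m

Volume balance on the tank: A dh/dt = Q_in − 0.0369 √h. At steady state dh/dt = 0:
Q_in = 0.0369 √h_ss ⇒ √h_ss = 0.0472/0.0369 = 1.2791.
h_ss = 1.2791² = 1.6362 m. (Since h₀ = 0.850 m < h_ss, the level will rise toward this value.)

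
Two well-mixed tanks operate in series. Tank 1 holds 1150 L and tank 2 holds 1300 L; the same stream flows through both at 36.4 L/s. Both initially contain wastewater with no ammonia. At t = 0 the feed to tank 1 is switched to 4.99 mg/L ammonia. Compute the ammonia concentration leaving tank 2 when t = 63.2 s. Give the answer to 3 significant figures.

2.80 mg/L

Each tank obeys Vᵢ dCᵢ/dt = Q(Cᵢ₋₁ − Cᵢ), so τᵢ = Vᵢ/Q.
τ₁ = 1150/36.4 = 31.593 s; τ₂ = 1300/36.4 = 35.714 s.
Tank 1: C₁ = C_in(1 − e^(−t/τ₁)). Tank 2 (τ₁ ≠ τ₂): C₂ = C_in[1 − (τ₁ e^(−t/τ₁) − τ₂ e^(−t/τ₂))/(τ₁ − τ₂)].
At t = 63.2: e^(−t/τ₁) = 0.13528, e^(−t/τ₂) = 0.17040.
C₂ = 4.99·[1 − (31.593·0.13528 − 35.714·0.17040)/(-4.1209)] = 4.99·0.56033 = 2.7960 mg/L.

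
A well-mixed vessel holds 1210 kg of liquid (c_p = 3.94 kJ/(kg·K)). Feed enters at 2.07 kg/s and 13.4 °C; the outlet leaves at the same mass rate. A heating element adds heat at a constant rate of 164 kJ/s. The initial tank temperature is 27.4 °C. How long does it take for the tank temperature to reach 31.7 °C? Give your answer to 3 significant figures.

M c_p dT/dt = ṁ c_p (T_in − T) + Q̇.
τ = M/ṁ = 584.54 s; T_ss = T_in + Q̇/(ṁ c_p) = 33.508 °C.
T(t) = T_ss + (T₀ − T_ss) e^(−t/τ). Set T = 31.7:
e^(−t/τ) = (31.7 − 33.508)/(27.4 − 33.508) = 0.29605
t = −584.54 · ln(0.29605) = 711.52 s.

712 s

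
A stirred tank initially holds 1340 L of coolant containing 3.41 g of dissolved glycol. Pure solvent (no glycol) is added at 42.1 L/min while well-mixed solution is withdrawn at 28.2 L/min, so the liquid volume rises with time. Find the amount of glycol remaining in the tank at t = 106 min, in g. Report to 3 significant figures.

0.757 g

Let m(t) be the amount of glycol. Volume: V(t) = V₀ + (Q_in − Q_out) t = 1340 + 13.900 t; V(106) = 2813.4 L.
Solute balance: dm/dt = 0 − Q_out C = −Q_out m/V(t).
dm/m = −Q_out dt/(V₀ + 13.900 t); integrating gives ln(m/m₀) = −(Q_out/(Q_in−Q_out)) ln(V/V₀).
m = m₀ (V₀/V)^(Q_out/(Q_in−Q_out)) = 3.41 × (1340/2813.4)^(2.0288) = 0.75724 g.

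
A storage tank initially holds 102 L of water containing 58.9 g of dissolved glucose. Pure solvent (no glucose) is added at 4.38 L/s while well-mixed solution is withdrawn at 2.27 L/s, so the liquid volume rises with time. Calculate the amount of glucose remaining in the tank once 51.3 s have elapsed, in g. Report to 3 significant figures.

Total volume: dV/dt = Q_in − Q_out = 2.1100 L/s, so V(t) = 102 + 2.1100 t and V(51.3) = 210.24 L.
Species balance (pure solvent in): dm/dt = −Q_out · m/V(t).
dm/m = −Q_out dt/(V₀ + 2.1100 t); integrating gives ln(m/m₀) = −(Q_out/(Q_in−Q_out)) ln(V/V₀).
m = m₀ (V₀/V)^(Q_out/(Q_in−Q_out)) = 58.9 × (102/210.24)^(1.0758) = 27.050 g.

27.1 g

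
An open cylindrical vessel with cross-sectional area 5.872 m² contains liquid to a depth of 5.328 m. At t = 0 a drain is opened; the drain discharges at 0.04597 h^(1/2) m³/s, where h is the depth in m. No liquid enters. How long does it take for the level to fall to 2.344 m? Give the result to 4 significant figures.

198.6 s

Accumulation of liquid (constant cross-section A): A dh/dt = −0.04597 √h.
This is separable: 2 d(√h)/dt = −0.04597/A, so √h = √h₀ − (0.04597/(2A)) t.
t = 2A(√h₀ − √h)/0.04597 = 2·5.872·(√5.328 − √2.344)/0.04597
  = 11.7440 × (2.30825 − 1.53101) / 0.04597 = 198.561 s.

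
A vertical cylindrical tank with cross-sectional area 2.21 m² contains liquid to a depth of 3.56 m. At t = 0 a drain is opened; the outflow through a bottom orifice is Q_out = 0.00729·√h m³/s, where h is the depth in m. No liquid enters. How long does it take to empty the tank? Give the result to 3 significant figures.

1140 s

Volume balance on the tank: A dh/dt = −0.00729 √h.
This is separable: 2 d(√h)/dt = −0.00729/A, so √h = √h₀ − (0.00729/(2A)) t.
Set h = 0: 2√h₀ = (0.00729/A) t_empty ⇒ t_empty = 2A√h₀/0.00729.
t_empty = 2·2.21·√3.56/0.00729 = 4.4200·1.8868/0.00729 = 1144.0 s.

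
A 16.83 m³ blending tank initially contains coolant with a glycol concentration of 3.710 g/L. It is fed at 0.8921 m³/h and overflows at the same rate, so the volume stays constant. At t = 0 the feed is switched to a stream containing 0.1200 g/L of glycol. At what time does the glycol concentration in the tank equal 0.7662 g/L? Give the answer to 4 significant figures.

32.35 h

Species balance: V dC/dt = Q(C_in − C) ⇒ τ = V/Q = 18.8656 h.
C(t) = C_in + (C₀ − C_in) e^(−t/τ). Set C = 0.7662 and solve for t:
e^(−t/τ) = (C − C_in)/(C₀ − C_in) = (0.7662 − 0.1200)/(3.710 − 0.1200) = 0.180000
t = −τ ln(…) = 18.8656 × 1.71480 = 32.3507 h.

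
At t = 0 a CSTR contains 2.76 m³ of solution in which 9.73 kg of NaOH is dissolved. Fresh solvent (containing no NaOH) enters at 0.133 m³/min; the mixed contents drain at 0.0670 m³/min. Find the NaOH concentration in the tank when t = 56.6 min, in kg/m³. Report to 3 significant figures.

0.628 kg/m³

Total volume: dV/dt = Q_in − Q_out = 0.066000 m³/min, so V(t) = 2.76 + 0.066000 t and V(56.6) = 6.4956 m³.
No NaOH enters, so dm/dt = −Q_out · (m/V).
dm/m = −Q_out dt/(V₀ + 0.066000 t); integrating gives ln(m/m₀) = −(Q_out/(Q_in−Q_out)) ln(V/V₀).
m = m₀ (V₀/V)^(Q_out/(Q_in−Q_out)) = 9.73 × (2.76/6.4956)^(1.0152) = 4.0810 kg.
C = m/V = 4.0810/6.4956 = 0.62828 kg/m³.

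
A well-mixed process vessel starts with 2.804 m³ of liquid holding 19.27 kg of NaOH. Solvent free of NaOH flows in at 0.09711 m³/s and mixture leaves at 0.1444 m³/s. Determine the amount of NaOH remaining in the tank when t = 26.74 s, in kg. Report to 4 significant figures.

3.088 kg

Total volume: dV/dt = Q_in − Q_out = -0.0472900 m³/s, so V(t) = 2.804 − 0.0472900 t and V(26.74) = 1.53947 m³.
No NaOH enters, so dm/dt = −Q_out · (m/V).
dm/m = −Q_out dt/(V₀ − 0.0472900 t); integrating gives ln(m/m₀) = −(Q_out/(Q_in−Q_out)) ln(V/V₀).
m = m₀ (V₀/V)^(Q_out/(Q_in−Q_out)) = 19.27 × (2.804/1.53947)^(-3.05350) = 3.08834 kg.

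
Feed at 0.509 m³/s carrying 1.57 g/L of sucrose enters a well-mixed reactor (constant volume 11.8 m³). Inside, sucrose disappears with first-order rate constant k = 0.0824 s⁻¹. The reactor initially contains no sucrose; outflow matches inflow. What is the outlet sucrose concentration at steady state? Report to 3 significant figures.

Species balance: V dC/dt = Q C_in − Q C − k V C.
Steady state (dC/dt = 0): C_ss = Q C_in/(Q + kV) = C_in/(1 + kV/Q).
C_ss = 0.509·1.57/(0.509 + 0.0824·11.8) = 0.79913/1.4813 = 0.53947 g/L.

0.539 g/L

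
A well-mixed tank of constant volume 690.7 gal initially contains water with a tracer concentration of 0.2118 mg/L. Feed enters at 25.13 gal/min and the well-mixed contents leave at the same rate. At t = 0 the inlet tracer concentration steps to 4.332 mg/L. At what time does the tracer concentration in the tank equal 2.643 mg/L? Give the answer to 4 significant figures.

24.51 min

Species balance: V dC/dt = Q(C_in − C) ⇒ τ = V/Q = 27.4851 min.
C(t) = C_in + (C₀ − C_in) e^(−t/τ). Set C = 2.643 and solve for t:
e^(−t/τ) = (C − C_in)/(C₀ − C_in) = (2.643 − 4.332)/(0.2118 − 4.332) = 0.409932
t = −τ ln(…) = 27.4851 × 0.891765 = 24.5102 min.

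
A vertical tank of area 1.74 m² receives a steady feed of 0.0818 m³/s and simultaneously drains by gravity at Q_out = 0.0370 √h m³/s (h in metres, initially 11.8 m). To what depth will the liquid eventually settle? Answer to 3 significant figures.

4.89 m

Mass balance (ρ constant): A dh/dt = Q_in − 0.0370 √h. At steady state dh/dt = 0:
Q_in = 0.0370 √h_ss ⇒ √h_ss = 0.0818/0.0370 = 2.2108.
h_ss = 2.2108² = 4.8877 m. (Since h₀ = 11.8 m > h_ss, the level will fall toward this value.)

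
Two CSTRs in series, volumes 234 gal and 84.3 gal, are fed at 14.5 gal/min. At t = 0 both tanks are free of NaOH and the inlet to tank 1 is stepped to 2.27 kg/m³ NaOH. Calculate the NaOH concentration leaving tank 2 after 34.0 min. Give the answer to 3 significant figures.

Each tank obeys Vᵢ dCᵢ/dt = Q(Cᵢ₋₁ − Cᵢ), so τᵢ = Vᵢ/Q.
τ₁ = 234/14.5 = 16.138 min; τ₂ = 84.3/14.5 = 5.8138 min.
Tank 1: C₁ = C_in(1 − e^(−t/τ₁)). Tank 2 (τ₁ ≠ τ₂): C₂ = C_in[1 − (τ₁ e^(−t/τ₁) − τ₂ e^(−t/τ₂))/(τ₁ − τ₂)].
At t = 34.0: e^(−t/τ₁) = 0.12162, e^(−t/τ₂) = 0.0028852.
C₂ = 2.27·[1 − (16.138·0.12162 − 5.8138·0.0028852)/(10.324)] = 2.27·0.81151 = 1.8421 kg/m³.

1.84 kg/m³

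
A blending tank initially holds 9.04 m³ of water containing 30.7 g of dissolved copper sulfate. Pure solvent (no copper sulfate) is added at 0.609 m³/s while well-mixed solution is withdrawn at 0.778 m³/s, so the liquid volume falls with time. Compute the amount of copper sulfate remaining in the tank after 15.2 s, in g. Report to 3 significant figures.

Total volume: dV/dt = Q_in − Q_out = -0.16900 m³/s, so V(t) = 9.04 − 0.16900 t and V(15.2) = 6.4712 m³.
Solute balance: dm/dt = 0 − Q_out C = −Q_out m/V(t).
Separate: dm/m = −Q_out dt/V(t) ⇒ ln(m/m₀) = −(Q_out/(Q_in−Q_out)) ln(V/V₀).
m = m₀ (V₀/V)^(Q_out/(Q_in−Q_out)) = 30.7 × (9.04/6.4712)^(-4.6036) = 6.5884 g.

6.59 g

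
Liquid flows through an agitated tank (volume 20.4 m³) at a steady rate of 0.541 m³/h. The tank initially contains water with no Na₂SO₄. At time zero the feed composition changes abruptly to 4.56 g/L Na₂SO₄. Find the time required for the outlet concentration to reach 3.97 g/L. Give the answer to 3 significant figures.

77.1 h

Species balance on the tank: V dC/dt = Q(C_in − C), so τ = V/Q = 37.708 h.
C(t) = C_in + (C₀ − C_in) e^(−t/τ). Set C = 3.97 and solve for t:
e^(−t/τ) = (C − C_in)/(C₀ − C_in) = (3.97 − 4.56)/(0 − 4.56) = 0.12939
t = −τ ln(…) = 37.708 × 2.0450 = 77.111 h.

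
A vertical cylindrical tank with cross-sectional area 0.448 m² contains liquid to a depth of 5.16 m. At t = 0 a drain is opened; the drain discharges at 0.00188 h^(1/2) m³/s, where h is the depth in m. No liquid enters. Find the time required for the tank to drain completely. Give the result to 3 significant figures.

A dh/dt = −Q_out = −0.00188 √h.
Separate and integrate: 2(√h − √h₀) = −(0.00188/A) t.
Set h = 0: 2√h₀ = (0.00188/A) t_empty ⇒ t_empty = 2A√h₀/0.00188.
t_empty = 2·0.448·√5.16/0.00188 = 0.89600·2.2716/0.00188 = 1082.6 s.

1080 s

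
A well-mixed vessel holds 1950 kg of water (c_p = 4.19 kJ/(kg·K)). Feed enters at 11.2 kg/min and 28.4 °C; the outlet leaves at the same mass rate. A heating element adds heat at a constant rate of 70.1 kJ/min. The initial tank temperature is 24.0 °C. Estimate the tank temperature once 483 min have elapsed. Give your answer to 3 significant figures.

Heat balance on the well-mixed liquid: M c_p dT/dt = ṁ c_p (T_in − T) + 70.1.
Rearrange: dT/dt = (T_ss − T)/τ with τ = M/ṁ = 174.11 min and T_ss = T_in + Q̇/(ṁ c_p) = 29.894 °C.
Solution: T(t) = T_ss + (T₀ − T_ss) e^(−t/τ).
T(483) = 29.894 + (-5.8938)·e^(−483/174.11) = 29.894 + (-5.8938)·0.062402 = 29.526 °C.

29.5 °C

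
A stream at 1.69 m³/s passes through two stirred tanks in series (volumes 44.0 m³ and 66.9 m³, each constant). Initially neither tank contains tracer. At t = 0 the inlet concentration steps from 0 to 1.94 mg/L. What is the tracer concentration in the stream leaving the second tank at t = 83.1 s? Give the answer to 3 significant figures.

Species balance on tank i: dCᵢ/dt = (Cᵢ₋₁ − Cᵢ)/τᵢ with τᵢ = Vᵢ/Q.
τ₁ = 44.0/1.69 = 26.036 s; τ₂ = 66.9/1.69 = 39.586 s.
Tank 1: C₁ = C_in(1 − e^(−t/τ₁)). Tank 2 (τ₁ ≠ τ₂): C₂ = C_in[1 − (τ₁ e^(−t/τ₁) − τ₂ e^(−t/τ₂))/(τ₁ − τ₂)].
At t = 83.1: e^(−t/τ₁) = 0.041098, e^(−t/τ₂) = 0.12255.
C₂ = 1.94·[1 − (26.036·0.041098 − 39.586·0.12255)/(-13.550)] = 1.94·0.72095 = 1.3986 mg/L.

1.40 mg/L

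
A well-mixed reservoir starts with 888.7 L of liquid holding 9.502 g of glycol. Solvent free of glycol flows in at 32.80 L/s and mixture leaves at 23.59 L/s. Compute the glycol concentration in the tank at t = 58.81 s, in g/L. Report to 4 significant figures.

Total volume: dV/dt = Q_in − Q_out = 9.21000 L/s, so V(t) = 888.7 + 9.21000 t and V(58.81) = 1430.34 L.
Solute balance: dm/dt = 0 − Q_out C = −Q_out m/V(t).
Separate: dm/m = −Q_out dt/V(t) ⇒ ln(m/m₀) = −(Q_out/(Q_in−Q_out)) ln(V/V₀).
m = m₀ (V₀/V)^(Q_out/(Q_in−Q_out)) = 9.502 × (888.7/1430.34)^(2.56135) = 2.80818 g.
C = m/V = 2.80818/1430.34 = 0.00196330 g/L.

0.001963 g/L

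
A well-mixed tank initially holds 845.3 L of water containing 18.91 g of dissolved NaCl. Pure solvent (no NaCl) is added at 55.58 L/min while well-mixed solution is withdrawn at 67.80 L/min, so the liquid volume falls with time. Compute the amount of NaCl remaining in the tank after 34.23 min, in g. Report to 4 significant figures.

0.4278 g

Total volume: dV/dt = Q_in − Q_out = -12.2200 L/min, so V(t) = 845.3 − 12.2200 t and V(34.23) = 427.009 L.
Species balance (pure solvent in): dm/dt = −Q_out · m/V(t).
Separate: dm/m = −Q_out dt/V(t) ⇒ ln(m/m₀) = −(Q_out/(Q_in−Q_out)) ln(V/V₀).
m = m₀ (V₀/V)^(Q_out/(Q_in−Q_out)) = 18.91 × (845.3/427.009)^(-5.54828) = 0.427778 g.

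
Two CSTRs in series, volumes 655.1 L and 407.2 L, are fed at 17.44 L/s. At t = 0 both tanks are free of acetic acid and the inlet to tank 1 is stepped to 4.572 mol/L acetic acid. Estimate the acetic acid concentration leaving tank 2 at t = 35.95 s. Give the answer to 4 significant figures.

Species balance on tank i: dCᵢ/dt = (Cᵢ₋₁ − Cᵢ)/τᵢ with τᵢ = Vᵢ/Q.
τ₁ = 655.1/17.44 = 37.5631 s; τ₂ = 407.2/17.44 = 23.3486 s.
Solving the cascade with C₁(0)=C₂(0)=0 gives C₂(t) = C_in[1 − (τ₁ e^(−t/τ₁) − τ₂ e^(−t/τ₂))/(τ₁ − τ₂)].
At t = 35.95: e^(−t/τ₁) = 0.384021, e^(−t/τ₂) = 0.214444.
C₂ = 4.572·[1 − (37.5631·0.384021 − 23.3486·0.214444)/(14.2144)] = 4.572·0.337432 = 1.54274 mol/L.

1.543 mol/L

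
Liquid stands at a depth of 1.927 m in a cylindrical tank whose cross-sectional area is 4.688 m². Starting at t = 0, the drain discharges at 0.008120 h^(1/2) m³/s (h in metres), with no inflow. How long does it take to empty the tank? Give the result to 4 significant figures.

A dh/dt = −Q_out = −0.008120 √h.
Separate and integrate: 2(√h − √h₀) = −(0.008120/A) t.
Tank is empty when √h = 0: t_empty = 2A√h₀/0.008120.
t_empty = 2·4.688·√1.927/0.008120 = 9.37600·1.38816/0.008120 = 1602.89 s.

1603 s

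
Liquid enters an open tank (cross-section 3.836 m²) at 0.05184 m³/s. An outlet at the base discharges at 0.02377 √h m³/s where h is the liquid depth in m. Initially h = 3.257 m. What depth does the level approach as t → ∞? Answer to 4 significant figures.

4.756 m

A dh/dt = Q_in − 0.02377 √h. Steady state requires inflow = outflow:
Q_in = 0.02377 √h_ss ⇒ √h_ss = 0.05184/0.02377 = 2.18090.
h_ss = 2.18090² = 4.75633 m. (Since h₀ = 3.257 m < h_ss, the level will rise toward this value.)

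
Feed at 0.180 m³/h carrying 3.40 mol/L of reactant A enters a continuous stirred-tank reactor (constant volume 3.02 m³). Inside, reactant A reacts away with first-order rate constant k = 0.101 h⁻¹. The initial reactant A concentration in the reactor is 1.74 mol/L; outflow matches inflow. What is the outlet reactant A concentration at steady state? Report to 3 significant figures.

Species balance: V dC/dt = Q C_in − Q C − k V C.
Steady state (dC/dt = 0): C_ss = Q C_in/(Q + kV) = C_in/(1 + kV/Q).
C_ss = 0.180·3.40/(0.180 + 0.101·3.02) = 0.61200/0.48502 = 1.2618 mol/L.

1.26 mol/L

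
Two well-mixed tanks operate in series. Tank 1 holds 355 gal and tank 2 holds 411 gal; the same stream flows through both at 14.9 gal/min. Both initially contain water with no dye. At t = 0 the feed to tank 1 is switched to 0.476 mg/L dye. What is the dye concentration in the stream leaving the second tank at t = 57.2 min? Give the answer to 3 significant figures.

Species balance on tank i: dCᵢ/dt = (Cᵢ₋₁ − Cᵢ)/τᵢ with τᵢ = Vᵢ/Q.
τ₁ = 355/14.9 = 23.826 min; τ₂ = 411/14.9 = 27.584 min.
Solving the cascade with C₁(0)=C₂(0)=0 gives C₂(t) = C_in[1 − (τ₁ e^(−t/τ₁) − τ₂ e^(−t/τ₂))/(τ₁ − τ₂)].
At t = 57.2: e^(−t/τ₁) = 0.090646, e^(−t/τ₂) = 0.12572.
C₂ = 0.476·[1 − (23.826·0.090646 − 27.584·0.12572)/(-3.7584)] = 0.476·0.65192 = 0.31031 mg/L.

0.310 mg/L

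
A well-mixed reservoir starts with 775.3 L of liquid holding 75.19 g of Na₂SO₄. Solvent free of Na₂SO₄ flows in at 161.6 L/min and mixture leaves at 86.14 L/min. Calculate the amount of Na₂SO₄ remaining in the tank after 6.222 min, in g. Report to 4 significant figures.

Total volume: dV/dt = Q_in − Q_out = 75.4600 L/min, so V(t) = 775.3 + 75.4600 t and V(6.222) = 1244.81 L.
Species balance (pure solvent in): dm/dt = −Q_out · m/V(t).
Separate: dm/m = −Q_out dt/V(t) ⇒ ln(m/m₀) = −(Q_out/(Q_in−Q_out)) ln(V/V₀).
m = m₀ (V₀/V)^(Q_out/(Q_in−Q_out)) = 75.19 × (775.3/1244.81)^(1.14153) = 43.7948 g.

43.79 g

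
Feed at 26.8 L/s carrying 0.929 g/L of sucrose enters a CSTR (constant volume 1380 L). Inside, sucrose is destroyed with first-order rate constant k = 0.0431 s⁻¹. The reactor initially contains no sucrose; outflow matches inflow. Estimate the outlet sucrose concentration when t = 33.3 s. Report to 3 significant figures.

0.253 g/L

Species balance: V dC/dt = Q C_in − Q C − k V C.
This is linear with rate a = Q/V + k = 0.062520 s⁻¹.
C_ss = Q C_in/(Q + kV) = 0.28857 g/L; C(t) = C_ss + (C₀ − C_ss) e^(−a t).
C(33.3) = 0.28857 + (-0.28857)·e^(−0.062520·33.3) = 0.28857 + (-0.28857)·0.12469 = 0.25259 g/L.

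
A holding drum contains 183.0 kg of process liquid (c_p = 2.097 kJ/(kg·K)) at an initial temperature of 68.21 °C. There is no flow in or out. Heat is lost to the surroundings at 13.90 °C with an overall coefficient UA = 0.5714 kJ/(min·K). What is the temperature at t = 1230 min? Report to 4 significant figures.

22.60 °C

Unsteady energy balance on the tank contents: M c_p dT/dt = −UA(T − T_amb).
dT/dt = (T_ss − T)/τ with T_ss = T_amb = 13.9000 °C, τ = M c_p/UA = 183.0·2.097/0.5714 = 671.598 min.
This is linear first-order; T(t) = T_ss + (T₀ − T_ss) e^(−t/τ).
T(1230) = 13.9000 + (54.3100)·0.160181 = 22.5994 °C.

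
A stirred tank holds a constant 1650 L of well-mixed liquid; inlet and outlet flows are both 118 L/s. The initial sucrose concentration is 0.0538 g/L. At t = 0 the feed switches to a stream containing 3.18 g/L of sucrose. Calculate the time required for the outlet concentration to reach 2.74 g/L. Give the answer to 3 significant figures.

Species balance on the tank: V dC/dt = Q(C_in − C), so τ = V/Q = 13.983 s.
C(t) = C_in + (C₀ − C_in) e^(−t/τ). Set C = 2.74 and solve for t:
e^(−t/τ) = (C − C_in)/(C₀ − C_in) = (2.74 − 3.18)/(0.0538 − 3.18) = 0.14075
t = −τ ln(…) = 13.983 × 1.9608 = 27.418 s.

27.4 s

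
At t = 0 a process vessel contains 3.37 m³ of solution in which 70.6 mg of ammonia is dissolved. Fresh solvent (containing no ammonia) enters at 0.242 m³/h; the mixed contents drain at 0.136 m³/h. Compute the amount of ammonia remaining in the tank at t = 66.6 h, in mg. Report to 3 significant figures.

16.6 mg

Let m(t) be the amount of ammonia. Volume: V(t) = V₀ + (Q_in − Q_out) t = 3.37 + 0.10600 t; V(66.6) = 10.430 m³.
Species balance (pure solvent in): dm/dt = −Q_out · m/V(t).
Separate: dm/m = −Q_out dt/V(t) ⇒ ln(m/m₀) = −(Q_out/(Q_in−Q_out)) ln(V/V₀).
m = m₀ (V₀/V)^(Q_out/(Q_in−Q_out)) = 70.6 × (3.37/10.430)^(1.2830) = 16.569 mg.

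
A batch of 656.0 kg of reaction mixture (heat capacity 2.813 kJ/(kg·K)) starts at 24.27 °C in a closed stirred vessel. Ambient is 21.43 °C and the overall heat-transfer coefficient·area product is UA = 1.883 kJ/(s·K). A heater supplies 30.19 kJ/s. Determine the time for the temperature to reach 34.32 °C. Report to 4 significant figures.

Lumped-capacitance energy balance: M c_p dT/dt = UA(T_amb − T) + Q̇.
τ = M c_p/UA = 979.994 s; T_ss = T_amb + Q̇/UA = 21.43 + 30.19/1.883 = 37.4629 °C.
T(t) = T_ss + (T₀ − T_ss)e^(−t/τ); set T = 34.32:
t = −τ ln[(T − T_ss)/(T₀ − T_ss)] = −979.994 · ln(0.238228) = 1405.83 s.

1406 s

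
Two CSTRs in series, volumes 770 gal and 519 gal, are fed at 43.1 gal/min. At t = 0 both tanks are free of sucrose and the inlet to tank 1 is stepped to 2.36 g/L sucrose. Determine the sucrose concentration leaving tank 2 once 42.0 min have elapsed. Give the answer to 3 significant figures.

1.82 g/L

Each tank obeys Vᵢ dCᵢ/dt = Q(Cᵢ₋₁ − Cᵢ), so τᵢ = Vᵢ/Q.
τ₁ = 770/43.1 = 17.865 min; τ₂ = 519/43.1 = 12.042 min.
Solving the cascade with C₁(0)=C₂(0)=0 gives C₂(t) = C_in[1 − (τ₁ e^(−t/τ₁) − τ₂ e^(−t/τ₂))/(τ₁ − τ₂)].
At t = 42.0: e^(−t/τ₁) = 0.095283, e^(−t/τ₂) = 0.030566.
C₂ = 2.36·[1 − (17.865·0.095283 − 12.042·0.030566)/(5.8237)] = 2.36·0.77090 = 1.8193 g/L.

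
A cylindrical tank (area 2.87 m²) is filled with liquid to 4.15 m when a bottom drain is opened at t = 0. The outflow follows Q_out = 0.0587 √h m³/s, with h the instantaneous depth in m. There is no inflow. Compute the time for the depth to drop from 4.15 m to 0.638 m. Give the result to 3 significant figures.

A dh/dt = −Q_out = −0.0587 √h.
This is separable: 2 d(√h)/dt = −0.0587/A, so √h = √h₀ − (0.0587/(2A)) t.
t = 2A(√h₀ − √h)/0.0587 = 2·2.87·(√4.15 − √0.638)/0.0587
  = 5.7400 × (2.0372 − 0.79875) / 0.0587 = 121.10 s.

121 s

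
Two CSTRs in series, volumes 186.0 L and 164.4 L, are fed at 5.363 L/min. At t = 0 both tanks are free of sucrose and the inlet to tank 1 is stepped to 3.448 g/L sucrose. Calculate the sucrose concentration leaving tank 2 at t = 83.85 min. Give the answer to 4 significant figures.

Time constants: τᵢ = Vᵢ/Q for each well-mixed tank.
τ₁ = 186.0/5.363 = 34.6821 min; τ₂ = 164.4/5.363 = 30.6545 min.
Tank 1: C₁ = C_in(1 − e^(−t/τ₁)). Tank 2 (τ₁ ≠ τ₂): C₂ = C_in[1 − (τ₁ e^(−t/τ₁) − τ₂ e^(−t/τ₂))/(τ₁ − τ₂)].
At t = 83.85: e^(−t/τ₁) = 0.0891286, e^(−t/τ₂) = 0.0648729.
C₂ = 3.448·[1 − (34.6821·0.0891286 − 30.6545·0.0648729)/(4.02760)] = 3.448·0.726258 = 2.50414 g/L.

2.504 g/L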